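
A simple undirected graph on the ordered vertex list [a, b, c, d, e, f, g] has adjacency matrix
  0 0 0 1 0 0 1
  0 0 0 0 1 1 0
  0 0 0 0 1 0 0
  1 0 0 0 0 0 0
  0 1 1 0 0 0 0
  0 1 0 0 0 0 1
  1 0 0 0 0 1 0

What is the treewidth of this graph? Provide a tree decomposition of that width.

Treewidth 1.
Bags: B1 = {c, e}  B2 = {b, e}  B3 = {b, f}  B4 = {f, g}  B5 = {a, g}  B6 = {a, d}
Tree: B1–B2, B2–B3, B3–B4, B4–B5, B5–B6

Every bag has size at most 2, so the width is 2 − 1 = 1 and tw(G) ≤ 1. Any graph with an edge has treewidth ≥ 1, and G has the edge c–e. The upper and lower bounds meet at 1, so that is the treewidth.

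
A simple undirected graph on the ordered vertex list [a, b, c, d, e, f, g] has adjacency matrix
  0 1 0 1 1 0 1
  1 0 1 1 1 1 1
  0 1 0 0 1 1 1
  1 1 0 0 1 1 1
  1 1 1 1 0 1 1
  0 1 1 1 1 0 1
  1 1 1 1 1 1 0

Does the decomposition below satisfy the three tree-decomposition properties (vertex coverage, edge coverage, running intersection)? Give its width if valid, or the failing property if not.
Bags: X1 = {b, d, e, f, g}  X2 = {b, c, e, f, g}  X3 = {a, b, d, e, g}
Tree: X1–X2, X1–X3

Vertex coverage: the bags together contain {a, b, c, d, e, f, g}, the full vertex set. Edge coverage: each edge of G has both endpoints in at least one bag. Running intersection: for every vertex, the bags containing it form a connected subtree. All three properties hold, so this is a valid tree decomposition of width max|bag| − 1 = 4, and hence tw(G) ≤ 4.

Yes; width 4.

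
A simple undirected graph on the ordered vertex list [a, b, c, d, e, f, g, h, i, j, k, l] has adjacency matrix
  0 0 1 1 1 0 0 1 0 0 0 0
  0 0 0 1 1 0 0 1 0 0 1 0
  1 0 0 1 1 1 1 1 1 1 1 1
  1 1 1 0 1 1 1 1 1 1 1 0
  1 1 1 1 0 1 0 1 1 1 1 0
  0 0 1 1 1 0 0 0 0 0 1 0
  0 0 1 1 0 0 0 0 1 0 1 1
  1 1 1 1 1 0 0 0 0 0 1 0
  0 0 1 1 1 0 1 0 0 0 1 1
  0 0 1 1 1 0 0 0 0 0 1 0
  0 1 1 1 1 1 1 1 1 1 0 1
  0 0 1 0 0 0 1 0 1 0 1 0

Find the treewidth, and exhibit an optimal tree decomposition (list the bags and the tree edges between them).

The largest bag has 5 vertices, giving width 4; this decomposition certifies tw(G) ≤ 4. On the other hand G contains the 5-clique {a, c, d, e, h}. A clique must lie in a single bag of any decomposition, so no decomposition can have width below 4. Hence tw(G) = 4 exactly.

Treewidth 4.
One such decomposition:
Bags: B1 = {c, d, e, i, k}  B2 = {c, d, e, h, k}  B3 = {c, d, g, i, k}  B4 = {c, d, e, f, k}  B5 = {c, g, i, k, l}  B6 = {a, c, d, e, h}  B7 = {b, d, e, h, k}  B8 = {c, d, e, j, k}
Tree: B1–B2, B1–B3, B2–B4, B3–B5, B2–B6, B2–B7, B4–B8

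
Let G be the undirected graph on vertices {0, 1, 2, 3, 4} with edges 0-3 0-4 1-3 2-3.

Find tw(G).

1

A width-1 tree decomposition is:
Bags: B1 = {0, 3}  B2 = {2, 3}  B3 = {0, 4}  B4 = {1, 3}
Tree: B1–B2, B1–B3, B2–B4
The largest bag has 2 vertices, giving width 1; this decomposition certifies tw(G) ≤ 1. Any graph with an edge has treewidth ≥ 1, and G has the edge 3–0. Combining the bounds, tw(G) = 1.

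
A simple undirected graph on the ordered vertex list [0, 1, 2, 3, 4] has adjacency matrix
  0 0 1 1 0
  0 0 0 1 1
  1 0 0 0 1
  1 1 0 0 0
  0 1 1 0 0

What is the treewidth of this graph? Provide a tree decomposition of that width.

Every bag has size at most 3, so the width is 3 − 1 = 2 and tw(G) ≤ 2. The edges 4–1–3–0–2–4 form a cycle, so G is not a tree and its treewidth is at least 2. Hence tw(G) = 2 exactly.

Treewidth 2.
One optimal decomposition is:
Bags: B1 = {1, 3, 4}  B2 = {0, 3, 4}  B3 = {0, 2, 4}
Tree: B1–B2, B2–B3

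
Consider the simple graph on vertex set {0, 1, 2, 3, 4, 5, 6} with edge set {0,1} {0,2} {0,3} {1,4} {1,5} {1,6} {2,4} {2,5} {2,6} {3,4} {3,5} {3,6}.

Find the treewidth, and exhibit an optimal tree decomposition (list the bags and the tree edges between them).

Every bag has size at most 4, so the width is 4 − 1 = 3 and tw(G) ≤ 3. For the lower bound: the 4 vertex sets {2,4}, {3,5}, {1}, {6} are disjoint, each induces a connected subgraph, and every pair is joined by at least one edge of G. Contracting each set to a single vertex therefore yields K_{4} as a minor, and since treewidth is minor-monotone, tw(G) ≥ tw(K_{4}) = 3. Hence tw(G) = 3 exactly.

Treewidth 3.
One such decomposition:
Bags: B1 = {1, 2, 3, 4}  B2 = {1, 2, 3, 5}  B3 = {1, 2, 3, 6}  B4 = {0, 1, 2, 3}
Tree: B1–B2, B2–B3, B3–B4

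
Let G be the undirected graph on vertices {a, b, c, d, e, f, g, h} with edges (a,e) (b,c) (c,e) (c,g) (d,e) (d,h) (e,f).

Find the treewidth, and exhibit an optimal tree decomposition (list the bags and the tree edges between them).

Treewidth 1.
One optimal decomposition is:
Bags: B1 = {d, h}  B2 = {d, e}  B3 = {c, e}  B4 = {e, f}  B5 = {a, e}  B6 = {b, c}  B7 = {c, g}
Tree: B1–B2, B2–B3, B3–B4, B3–B5, B3–B6, B6–B7

Every bag has size at most 2, so the width is 2 − 1 = 1 and tw(G) ≤ 1. G has an edge, so its treewidth is at least 1. The upper and lower bounds meet at 1, so that is the treewidth.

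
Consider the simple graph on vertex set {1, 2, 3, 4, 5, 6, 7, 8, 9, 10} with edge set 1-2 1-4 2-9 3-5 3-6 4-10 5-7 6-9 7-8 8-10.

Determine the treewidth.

A width-2 tree decomposition is:
Bags: B1 = {4, 8, 10}  B2 = {4, 7, 8}  B3 = {4, 5, 7}  B4 = {3, 4, 5}  B5 = {3, 4, 6}  B6 = {4, 6, 9}  B7 = {2, 4, 9}  B8 = {1, 2, 4}
Tree: B1–B2, B2–B3, B3–B4, B4–B5, B5–B6, B6–B7, B7–B8
The largest bag has 3 vertices, giving width 2; this decomposition certifies tw(G) ≤ 2. Since 4–10–8–7–5–3–6–9–2–1–4 is a cycle in G, G is not acyclic. Forests are exactly the graphs of treewidth ≤ 1, so tw(G) ≥ 2. Combining the bounds, tw(G) = 2.

2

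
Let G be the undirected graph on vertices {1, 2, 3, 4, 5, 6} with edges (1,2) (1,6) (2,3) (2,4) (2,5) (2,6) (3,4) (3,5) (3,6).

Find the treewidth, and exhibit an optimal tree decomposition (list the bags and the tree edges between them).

The largest bag has 3 vertices, giving width 2; this decomposition certifies tw(G) ≤ 2. For the lower bound, the 3 vertices {1, 2, 6} are pairwise adjacent, and any tree decomposition puts a clique entirely inside one bag — forcing width ≥ 2. Combining the bounds, tw(G) = 2.

Treewidth 2.
One optimal decomposition is:
Bags: B1 = {2, 3, 5}  B2 = {2, 3, 6}  B3 = {2, 3, 4}  B4 = {1, 2, 6}
Tree: B1–B2, B2–B3, B2–B4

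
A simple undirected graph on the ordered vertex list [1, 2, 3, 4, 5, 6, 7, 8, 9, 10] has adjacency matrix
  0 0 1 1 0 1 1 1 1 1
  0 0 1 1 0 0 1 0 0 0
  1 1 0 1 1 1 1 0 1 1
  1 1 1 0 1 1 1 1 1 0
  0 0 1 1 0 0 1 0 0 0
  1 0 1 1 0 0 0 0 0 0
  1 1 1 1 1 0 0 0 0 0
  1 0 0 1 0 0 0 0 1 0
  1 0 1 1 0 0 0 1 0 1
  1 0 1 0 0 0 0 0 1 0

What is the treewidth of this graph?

3

A width-3 tree decomposition is:
Bags: B1 = {1, 3, 4, 9}  B2 = {1, 3, 4, 7}  B3 = {3, 4, 5, 7}  B4 = {2, 3, 4, 7}  B5 = {1, 3, 4, 6}  B6 = {1, 4, 8, 9}  B7 = {1, 3, 9, 10}
Tree: B1–B2, B2–B3, B3–B4, B1–B5, B1–B6, B1–B7
Each bag holds 4 vertices, so the decomposition has width 3, which upper-bounds the treewidth. On the other hand G contains the 4-clique {1, 4, 8, 9}. A clique must lie in a single bag of any decomposition, so no decomposition can have width below 3. The upper and lower bounds meet at 3, so that is the treewidth.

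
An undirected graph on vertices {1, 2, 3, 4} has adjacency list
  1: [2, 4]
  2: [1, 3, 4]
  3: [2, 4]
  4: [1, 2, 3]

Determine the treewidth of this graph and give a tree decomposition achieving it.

Treewidth 2.
Bags: B1 = {2, 3, 4}  B2 = {1, 2, 4}
Tree: B1–B2

Each bag holds 3 vertices, so the decomposition has width 2, which upper-bounds the treewidth. Conversely, {1, 2, 4} is a clique of size 3, and the vertices of any clique must share a bag in every tree decomposition; so some bag has ≥ 3 vertices and tw(G) ≥ 2. Therefore the treewidth is 2.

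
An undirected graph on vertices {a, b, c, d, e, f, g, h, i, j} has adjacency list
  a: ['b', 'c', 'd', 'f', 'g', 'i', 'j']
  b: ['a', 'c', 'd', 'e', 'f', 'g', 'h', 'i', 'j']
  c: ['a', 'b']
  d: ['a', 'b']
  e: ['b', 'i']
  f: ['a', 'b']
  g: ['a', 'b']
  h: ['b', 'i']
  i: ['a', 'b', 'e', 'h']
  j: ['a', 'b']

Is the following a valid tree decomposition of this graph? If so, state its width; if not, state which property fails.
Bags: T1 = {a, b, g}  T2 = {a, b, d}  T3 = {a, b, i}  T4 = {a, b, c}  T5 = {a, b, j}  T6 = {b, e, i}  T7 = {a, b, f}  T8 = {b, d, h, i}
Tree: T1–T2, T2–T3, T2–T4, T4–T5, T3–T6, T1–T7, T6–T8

A tree decomposition must satisfy three properties: every vertex lies in some bag; for every edge, both endpoints lie together in some bag; and for every vertex, the bags containing it form a connected subtree. Here bags containing vertex d are not connected in the tree, so the decomposition is invalid.

No — bags containing vertex d are not connected in the tree.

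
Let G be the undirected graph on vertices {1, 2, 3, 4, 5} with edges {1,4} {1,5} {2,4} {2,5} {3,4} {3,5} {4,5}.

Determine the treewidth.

2

A width-2 tree decomposition is:
Bags: B1 = {2, 4, 5}  B2 = {3, 4, 5}  B3 = {1, 4, 5}
Tree: B1–B2, B1–B3
Each bag holds 3 vertices, so the decomposition has width 2, which upper-bounds the treewidth. For the lower bound, the 3 vertices {1, 4, 5} are pairwise adjacent, and any tree decomposition puts a clique entirely inside one bag — forcing width ≥ 2. The upper and lower bounds meet at 2, so that is the treewidth.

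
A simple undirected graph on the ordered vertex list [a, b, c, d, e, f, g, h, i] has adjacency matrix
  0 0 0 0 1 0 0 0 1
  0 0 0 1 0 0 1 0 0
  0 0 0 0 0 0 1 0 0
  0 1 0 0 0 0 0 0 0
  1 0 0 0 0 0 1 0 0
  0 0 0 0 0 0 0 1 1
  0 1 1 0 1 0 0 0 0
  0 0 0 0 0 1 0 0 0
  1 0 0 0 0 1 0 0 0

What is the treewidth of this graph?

A width-1 tree decomposition is:
Bags: B1 = {a, i}  B2 = {a, e}  B3 = {e, g}  B4 = {b, g}  B5 = {c, g}  B6 = {f, i}  B7 = {f, h}  B8 = {b, d}
Tree: B1–B2, B2–B3, B3–B4, B4–B5, B1–B6, B6–B7, B4–B8
The largest bag has 2 vertices, giving width 1; this decomposition certifies tw(G) ≤ 1. Since G has at least one edge (e.g. a–i), it is not an edgeless graph, so tw(G) ≥ 1. Therefore the treewidth is 1.

1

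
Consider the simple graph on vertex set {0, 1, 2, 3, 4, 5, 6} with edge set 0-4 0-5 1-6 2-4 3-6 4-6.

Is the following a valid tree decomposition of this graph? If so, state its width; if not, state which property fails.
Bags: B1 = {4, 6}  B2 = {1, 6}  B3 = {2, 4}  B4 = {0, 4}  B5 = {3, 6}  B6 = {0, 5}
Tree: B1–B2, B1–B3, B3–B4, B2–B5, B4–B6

Vertex coverage: the bags together contain {0, 1, 2, 3, 4, 5, 6}, the full vertex set. Edge coverage: each edge of G has both endpoints in at least one bag. Running intersection: for every vertex, the bags containing it form a connected subtree. All three properties hold, so this is a valid tree decomposition of width max|bag| − 1 = 1, and hence tw(G) ≤ 1.

Yes; width 1.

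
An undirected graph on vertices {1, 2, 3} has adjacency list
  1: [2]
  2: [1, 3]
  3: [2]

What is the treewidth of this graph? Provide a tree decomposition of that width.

Each bag holds 2 vertices, so the decomposition has width 1, which upper-bounds the treewidth. G has an edge, so its treewidth is at least 1. Hence tw(G) = 1 exactly.

Treewidth 1.
One optimal decomposition is:
Bags: B1 = {1, 2}  B2 = {2, 3}
Tree: B1–B2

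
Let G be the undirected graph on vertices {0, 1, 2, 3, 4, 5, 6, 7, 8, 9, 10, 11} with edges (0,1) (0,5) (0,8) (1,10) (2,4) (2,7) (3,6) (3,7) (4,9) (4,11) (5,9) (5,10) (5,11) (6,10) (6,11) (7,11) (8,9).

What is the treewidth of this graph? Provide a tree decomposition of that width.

Each bag holds 4 vertices, so the decomposition has width 3, which upper-bounds the treewidth. For the lower bound: the 4 vertex sets {2,3,7}, {6}, {11}, {4,5,9,10} are disjoint, each induces a connected subgraph, and every pair is joined by at least one edge of G. Contracting each set to a single vertex therefore yields K_{4} as a minor, and since treewidth is minor-monotone, tw(G) ≥ tw(K_{4}) = 3. Hence tw(G) = 3 exactly.

Treewidth 3.
Bags: B1 = {2, 3, 6, 7}  B2 = {2, 6, 7, 11}  B3 = {2, 4, 6, 11}  B4 = {4, 6, 10, 11}  B5 = {4, 5, 10, 11}  B6 = {4, 5, 9, 10}  B7 = {1, 5, 9, 10}  B8 = {0, 1, 5, 9}  B9 = {0, 1, 8, 9}
Tree: B1–B2, B2–B3, B3–B4, B4–B5, B5–B6, B6–B7, B7–B8, B8–B9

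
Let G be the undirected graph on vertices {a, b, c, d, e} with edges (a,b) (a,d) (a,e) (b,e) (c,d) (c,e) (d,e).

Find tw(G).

2

A width-2 tree decomposition is:
Bags: B1 = {a, d, e}  B2 = {c, d, e}  B3 = {a, b, e}
Tree: B1–B2, B1–B3
Each bag holds 3 vertices, so the decomposition has width 2, which upper-bounds the treewidth. For the lower bound, the 3 vertices {c, d, e} are pairwise adjacent, and any tree decomposition puts a clique entirely inside one bag — forcing width ≥ 2. The upper and lower bounds meet at 2, so that is the treewidth.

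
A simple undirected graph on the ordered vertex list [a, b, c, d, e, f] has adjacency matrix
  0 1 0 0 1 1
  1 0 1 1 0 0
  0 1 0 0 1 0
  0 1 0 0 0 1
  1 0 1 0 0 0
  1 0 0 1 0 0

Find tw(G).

A width-2 tree decomposition is:
Bags: B1 = {a, d, f}  B2 = {a, b, d}  B3 = {a, b, e}  B4 = {b, c, e}
Tree: B1–B2, B2–B3, B3–B4
Each bag holds 3 vertices, so the decomposition has width 2, which upper-bounds the treewidth. The edges f–d–b–a–f form a cycle, so G is not a tree and its treewidth is at least 2. Combining the bounds, tw(G) = 2.

2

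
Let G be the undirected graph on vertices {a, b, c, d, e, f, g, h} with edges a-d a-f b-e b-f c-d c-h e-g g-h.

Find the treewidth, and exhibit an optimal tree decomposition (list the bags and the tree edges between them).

Treewidth 2.
Bags: B1 = {e, g, h}  B2 = {b, e, h}  B3 = {b, f, h}  B4 = {a, f, h}  B5 = {a, d, h}  B6 = {c, d, h}
Tree: B1–B2, B2–B3, B3–B4, B4–B5, B5–B6

Each bag holds 3 vertices, so the decomposition has width 2, which upper-bounds the treewidth. The edges h–g–e–b–f–a–d–c–h form a cycle, so G is not a tree and its treewidth is at least 2. Combining the bounds, tw(G) = 2.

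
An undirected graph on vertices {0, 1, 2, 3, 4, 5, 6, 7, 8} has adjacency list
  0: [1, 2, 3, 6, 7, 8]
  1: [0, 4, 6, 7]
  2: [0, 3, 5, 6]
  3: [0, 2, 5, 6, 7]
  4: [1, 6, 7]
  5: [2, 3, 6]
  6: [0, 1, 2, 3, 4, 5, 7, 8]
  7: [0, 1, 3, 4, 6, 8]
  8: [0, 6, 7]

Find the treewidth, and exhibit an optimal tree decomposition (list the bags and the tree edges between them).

Treewidth 3.
One such decomposition:
Bags: B1 = {0, 2, 3, 6}  B2 = {0, 3, 6, 7}  B3 = {0, 1, 6, 7}  B4 = {0, 6, 7, 8}  B5 = {2, 3, 5, 6}  B6 = {1, 4, 6, 7}
Tree: B1–B2, B2–B3, B3–B4, B1–B5, B3–B6

The largest bag has 4 vertices, giving width 3; this decomposition certifies tw(G) ≤ 3. For the lower bound, the 4 vertices {0, 2, 3, 6} are pairwise adjacent, and any tree decomposition puts a clique entirely inside one bag — forcing width ≥ 3. The upper and lower bounds meet at 3, so that is the treewidth.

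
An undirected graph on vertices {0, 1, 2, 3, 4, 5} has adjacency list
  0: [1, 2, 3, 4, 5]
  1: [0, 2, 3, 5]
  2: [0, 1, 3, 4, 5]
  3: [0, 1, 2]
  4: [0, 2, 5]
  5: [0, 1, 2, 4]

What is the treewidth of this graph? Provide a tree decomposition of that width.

Treewidth 3.
One optimal decomposition is:
Bags: B1 = {0, 1, 2, 5}  B2 = {0, 1, 2, 3}  B3 = {0, 2, 4, 5}
Tree: B1–B2, B1–B3

Every bag has size at most 4, so the width is 4 − 1 = 3 and tw(G) ≤ 3. Conversely, {0, 1, 2, 3} is a clique of size 4, and the vertices of any clique must share a bag in every tree decomposition; so some bag has ≥ 4 vertices and tw(G) ≥ 3. Hence tw(G) = 3 exactly.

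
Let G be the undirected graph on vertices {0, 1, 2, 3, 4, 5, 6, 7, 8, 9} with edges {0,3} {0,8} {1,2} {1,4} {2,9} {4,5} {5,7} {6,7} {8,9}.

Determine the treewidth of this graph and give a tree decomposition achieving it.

Treewidth 1.
Bags: B1 = {6, 7}  B2 = {5, 7}  B3 = {4, 5}  B4 = {1, 4}  B5 = {1, 2}  B6 = {2, 9}  B7 = {8, 9}  B8 = {0, 8}  B9 = {0, 3}
Tree: B1–B2, B2–B3, B3–B4, B4–B5, B5–B6, B6–B7, B7–B8, B8–B9

Each bag holds 2 vertices, so the decomposition has width 1, which upper-bounds the treewidth. Since G has at least one edge (e.g. 6–7), it is not an edgeless graph, so tw(G) ≥ 1. Combining the bounds, tw(G) = 1.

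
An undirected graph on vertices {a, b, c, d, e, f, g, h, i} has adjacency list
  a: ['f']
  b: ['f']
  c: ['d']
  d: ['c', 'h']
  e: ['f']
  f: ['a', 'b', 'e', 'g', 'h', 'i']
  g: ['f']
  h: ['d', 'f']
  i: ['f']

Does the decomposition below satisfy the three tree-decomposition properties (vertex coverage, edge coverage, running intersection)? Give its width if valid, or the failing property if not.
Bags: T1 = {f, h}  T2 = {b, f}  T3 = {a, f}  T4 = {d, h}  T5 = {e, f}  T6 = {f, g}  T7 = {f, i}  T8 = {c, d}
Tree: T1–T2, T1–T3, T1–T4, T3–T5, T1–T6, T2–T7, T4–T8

Yes; width 1.

Every vertex of G appears in some bag (union = {a, b, c, d, e, f, g, h, i}); every edge is covered by a bag; and for each vertex v the set of bags containing v is connected in the bag tree. The decomposition is therefore valid. The largest bag has 2 vertices, so the width is 1.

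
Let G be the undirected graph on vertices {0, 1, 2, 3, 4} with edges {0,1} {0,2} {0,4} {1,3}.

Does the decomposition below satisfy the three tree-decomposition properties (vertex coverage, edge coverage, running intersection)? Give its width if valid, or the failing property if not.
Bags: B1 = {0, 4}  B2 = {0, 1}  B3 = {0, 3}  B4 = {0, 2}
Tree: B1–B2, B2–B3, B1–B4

A tree decomposition must satisfy three properties: every vertex lies in some bag; for every edge, both endpoints lie together in some bag; and for every vertex, the bags containing it form a connected subtree. Here edge (1,3) lies in no bag, so the decomposition is invalid.

No — edge (1,3) lies in no bag.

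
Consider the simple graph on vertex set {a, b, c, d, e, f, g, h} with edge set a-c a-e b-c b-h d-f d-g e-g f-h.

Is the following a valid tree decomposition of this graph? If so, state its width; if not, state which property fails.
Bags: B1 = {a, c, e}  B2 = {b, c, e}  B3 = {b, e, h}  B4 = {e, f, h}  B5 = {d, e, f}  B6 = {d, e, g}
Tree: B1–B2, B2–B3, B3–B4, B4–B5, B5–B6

Yes; width 2.

Vertex coverage: the bags together contain {a, b, c, d, e, f, g, h}, the full vertex set. Edge coverage: each edge of G has both endpoints in at least one bag. Running intersection: for every vertex, the bags containing it form a connected subtree. All three properties hold, so this is a valid tree decomposition of width max|bag| − 1 = 2, and hence tw(G) ≤ 2.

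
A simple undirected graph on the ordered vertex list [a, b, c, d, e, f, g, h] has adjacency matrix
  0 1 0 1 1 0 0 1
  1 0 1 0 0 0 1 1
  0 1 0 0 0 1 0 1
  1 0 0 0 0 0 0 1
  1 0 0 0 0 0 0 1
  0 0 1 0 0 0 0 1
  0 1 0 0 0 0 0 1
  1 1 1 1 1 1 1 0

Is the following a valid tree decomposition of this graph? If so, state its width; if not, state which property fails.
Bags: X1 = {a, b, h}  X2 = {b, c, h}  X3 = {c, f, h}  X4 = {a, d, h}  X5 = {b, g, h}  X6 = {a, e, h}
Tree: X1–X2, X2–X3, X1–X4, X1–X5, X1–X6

Checking the three conditions: (i) the bags cover all of {a, b, c, d, e, f, g, h}; (ii) for each edge, some bag contains both endpoints; (iii) the bags containing any fixed vertex form a subtree. All hold, so the decomposition is valid with width 3 − 1 = 2.

Yes; width 2.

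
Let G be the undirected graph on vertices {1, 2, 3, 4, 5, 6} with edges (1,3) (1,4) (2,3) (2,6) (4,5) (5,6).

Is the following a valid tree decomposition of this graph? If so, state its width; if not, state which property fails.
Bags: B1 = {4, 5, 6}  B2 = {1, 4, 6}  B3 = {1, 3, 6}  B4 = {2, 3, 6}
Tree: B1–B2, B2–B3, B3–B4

Checking the three conditions: (i) the bags cover all of {1, 2, 3, 4, 5, 6}; (ii) for each edge, some bag contains both endpoints; (iii) the bags containing any fixed vertex form a subtree. All hold, so the decomposition is valid with width 3 − 1 = 2.

Yes; width 2.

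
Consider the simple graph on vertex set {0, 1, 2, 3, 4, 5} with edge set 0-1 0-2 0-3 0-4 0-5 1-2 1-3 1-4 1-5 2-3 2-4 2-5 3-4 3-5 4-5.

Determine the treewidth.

A width-5 tree decomposition is:
Bags: B1 = {0, 1, 2, 3, 4, 5}
Tree: (single bag)
A single bag containing all 6 vertices is trivially a valid decomposition of width 5. Conversely, {0, 1, 2, 3, 4, 5} is a clique of size 6, and the vertices of any clique must share a bag in every tree decomposition; so some bag has ≥ 6 vertices and tw(G) ≥ 5. Therefore the treewidth is 5.

5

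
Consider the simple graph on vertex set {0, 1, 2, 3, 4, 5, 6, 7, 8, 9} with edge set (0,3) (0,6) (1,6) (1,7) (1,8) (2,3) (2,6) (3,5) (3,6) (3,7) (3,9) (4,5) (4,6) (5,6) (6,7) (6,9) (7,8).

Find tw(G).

A width-2 tree decomposition is:
Bags: B1 = {3, 6, 7}  B2 = {1, 6, 7}  B3 = {0, 3, 6}  B4 = {1, 7, 8}  B5 = {3, 5, 6}  B6 = {4, 5, 6}  B7 = {2, 3, 6}  B8 = {3, 6, 9}
Tree: B1–B2, B1–B3, B2–B4, B1–B5, B5–B6, B3–B7, B1–B8
The largest bag has 3 vertices, giving width 2; this decomposition certifies tw(G) ≤ 2. For the lower bound, the 3 vertices {1, 7, 8} are pairwise adjacent, and any tree decomposition puts a clique entirely inside one bag — forcing width ≥ 2. Hence tw(G) = 2 exactly.

2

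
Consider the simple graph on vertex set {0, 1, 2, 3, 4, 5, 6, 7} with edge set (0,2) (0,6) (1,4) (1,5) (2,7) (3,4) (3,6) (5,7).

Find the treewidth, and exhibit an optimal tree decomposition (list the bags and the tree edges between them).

Treewidth 2.
One optimal decomposition is:
Bags: B1 = {0, 2, 6}  B2 = {2, 3, 6}  B3 = {2, 3, 4}  B4 = {1, 2, 4}  B5 = {1, 2, 5}  B6 = {2, 5, 7}
Tree: B1–B2, B2–B3, B3–B4, B4–B5, B5–B6

Every bag has size at most 3, so the width is 3 − 1 = 2 and tw(G) ≤ 2. Since 2–0–6–3–4–1–5–7–2 is a cycle in G, G is not acyclic. Forests are exactly the graphs of treewidth ≤ 1, so tw(G) ≥ 2. The upper and lower bounds meet at 2, so that is the treewidth.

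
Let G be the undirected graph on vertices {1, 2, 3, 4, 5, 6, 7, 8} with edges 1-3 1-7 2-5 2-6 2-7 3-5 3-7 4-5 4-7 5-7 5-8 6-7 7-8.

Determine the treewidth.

A width-2 tree decomposition is:
Bags: B1 = {3, 5, 7}  B2 = {5, 7, 8}  B3 = {4, 5, 7}  B4 = {1, 3, 7}  B5 = {2, 5, 7}  B6 = {2, 6, 7}
Tree: B1–B2, B1–B3, B1–B4, B1–B5, B5–B6
Every bag has size at most 3, so the width is 3 − 1 = 2 and tw(G) ≤ 2. For the lower bound, the 3 vertices {1, 3, 7} are pairwise adjacent, and any tree decomposition puts a clique entirely inside one bag — forcing width ≥ 2. The upper and lower bounds meet at 2, so that is the treewidth.

2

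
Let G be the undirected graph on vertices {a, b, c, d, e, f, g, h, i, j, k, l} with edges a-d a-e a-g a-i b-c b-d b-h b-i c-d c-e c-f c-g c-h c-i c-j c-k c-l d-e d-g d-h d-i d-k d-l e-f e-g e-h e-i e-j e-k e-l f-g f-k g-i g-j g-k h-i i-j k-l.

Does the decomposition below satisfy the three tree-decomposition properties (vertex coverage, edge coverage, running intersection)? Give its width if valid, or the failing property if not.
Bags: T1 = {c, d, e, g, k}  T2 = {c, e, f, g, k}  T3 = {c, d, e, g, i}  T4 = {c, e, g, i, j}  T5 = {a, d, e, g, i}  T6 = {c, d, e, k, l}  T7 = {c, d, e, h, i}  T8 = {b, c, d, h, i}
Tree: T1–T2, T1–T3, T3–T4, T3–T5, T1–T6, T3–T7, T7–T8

Yes; width 4.

Vertex coverage: the bags together contain {a, b, c, d, e, f, g, h, i, j, k, l}, the full vertex set. Edge coverage: each edge of G has both endpoints in at least one bag. Running intersection: for every vertex, the bags containing it form a connected subtree. All three properties hold, so this is a valid tree decomposition of width max|bag| − 1 = 4, and hence tw(G) ≤ 4.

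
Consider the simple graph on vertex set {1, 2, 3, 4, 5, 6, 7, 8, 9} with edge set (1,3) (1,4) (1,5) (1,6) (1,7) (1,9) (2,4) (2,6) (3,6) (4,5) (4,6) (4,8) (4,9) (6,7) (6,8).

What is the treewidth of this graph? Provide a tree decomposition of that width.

Treewidth 2.
One such decomposition:
Bags: B1 = {1, 4, 6}  B2 = {2, 4, 6}  B3 = {1, 4, 9}  B4 = {4, 6, 8}  B5 = {1, 3, 6}  B6 = {1, 4, 5}  B7 = {1, 6, 7}
Tree: B1–B2, B1–B3, B1–B4, B1–B5, B3–B6, B1–B7

Each bag holds 3 vertices, so the decomposition has width 2, which upper-bounds the treewidth. For the lower bound, the 3 vertices {4, 6, 8} are pairwise adjacent, and any tree decomposition puts a clique entirely inside one bag — forcing width ≥ 2. The upper and lower bounds meet at 2, so that is the treewidth.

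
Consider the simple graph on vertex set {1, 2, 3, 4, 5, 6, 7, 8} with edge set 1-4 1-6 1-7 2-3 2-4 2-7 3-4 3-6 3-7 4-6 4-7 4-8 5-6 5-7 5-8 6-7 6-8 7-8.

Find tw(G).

A width-3 tree decomposition is:
Bags: B1 = {2, 3, 4, 7}  B2 = {3, 4, 6, 7}  B3 = {4, 6, 7, 8}  B4 = {1, 4, 6, 7}  B5 = {5, 6, 7, 8}
Tree: B1–B2, B2–B3, B3–B4, B3–B5
The largest bag has 4 vertices, giving width 3; this decomposition certifies tw(G) ≤ 3. On the other hand G contains the 4-clique {2, 3, 4, 7}. A clique must lie in a single bag of any decomposition, so no decomposition can have width below 3. Combining the bounds, tw(G) = 3.

3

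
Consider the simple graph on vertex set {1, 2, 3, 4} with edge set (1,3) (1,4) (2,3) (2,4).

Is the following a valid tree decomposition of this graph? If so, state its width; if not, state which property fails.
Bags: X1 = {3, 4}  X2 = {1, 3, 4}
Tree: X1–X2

A tree decomposition must satisfy three properties: every vertex lies in some bag; for every edge, both endpoints lie together in some bag; and for every vertex, the bags containing it form a connected subtree. Here vertex 2 appears in no bag, so the decomposition is invalid.

No — vertex 2 appears in no bag.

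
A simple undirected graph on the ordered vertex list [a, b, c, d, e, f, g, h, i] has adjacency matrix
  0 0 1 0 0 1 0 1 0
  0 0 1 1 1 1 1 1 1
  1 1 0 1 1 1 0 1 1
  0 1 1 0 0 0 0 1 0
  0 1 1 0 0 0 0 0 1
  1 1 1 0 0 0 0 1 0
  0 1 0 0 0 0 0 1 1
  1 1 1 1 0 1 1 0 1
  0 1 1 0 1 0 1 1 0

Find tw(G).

A width-3 tree decomposition is:
Bags: B1 = {b, c, d, h}  B2 = {b, c, f, h}  B3 = {b, c, h, i}  B4 = {b, c, e, i}  B5 = {b, g, h, i}  B6 = {a, c, f, h}
Tree: B1–B2, B1–B3, B3–B4, B3–B5, B2–B6
The largest bag has 4 vertices, giving width 3; this decomposition certifies tw(G) ≤ 3. On the other hand G contains the 4-clique {b, c, e, i}. A clique must lie in a single bag of any decomposition, so no decomposition can have width below 3. Combining the bounds, tw(G) = 3.

3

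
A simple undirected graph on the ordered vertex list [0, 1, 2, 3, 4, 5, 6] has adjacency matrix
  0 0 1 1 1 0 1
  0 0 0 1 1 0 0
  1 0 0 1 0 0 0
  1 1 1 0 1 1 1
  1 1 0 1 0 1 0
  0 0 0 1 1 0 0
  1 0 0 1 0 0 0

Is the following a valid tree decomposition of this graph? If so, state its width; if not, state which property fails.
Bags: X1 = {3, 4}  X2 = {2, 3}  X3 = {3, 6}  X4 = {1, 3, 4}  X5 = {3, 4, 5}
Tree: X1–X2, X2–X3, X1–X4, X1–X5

A tree decomposition must satisfy three properties: every vertex lies in some bag; for every edge, both endpoints lie together in some bag; and for every vertex, the bags containing it form a connected subtree. Here vertex 0 appears in no bag, so the decomposition is invalid.

No — vertex 0 appears in no bag.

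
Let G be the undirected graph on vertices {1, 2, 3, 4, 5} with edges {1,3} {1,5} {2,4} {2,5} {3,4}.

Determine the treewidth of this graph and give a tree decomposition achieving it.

Each bag holds 3 vertices, so the decomposition has width 2, which upper-bounds the treewidth. Since 5–2–4–3–1–5 is a cycle in G, G is not acyclic. Forests are exactly the graphs of treewidth ≤ 1, so tw(G) ≥ 2. The upper and lower bounds meet at 2, so that is the treewidth.

Treewidth 2.
Bags: B1 = {2, 4, 5}  B2 = {3, 4, 5}  B3 = {1, 3, 5}
Tree: B1–B2, B2–B3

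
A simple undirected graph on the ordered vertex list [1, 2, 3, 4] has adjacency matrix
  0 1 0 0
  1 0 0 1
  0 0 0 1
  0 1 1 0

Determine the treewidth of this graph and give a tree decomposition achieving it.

Treewidth 1.
One optimal decomposition is:
Bags: B1 = {1, 2}  B2 = {2, 4}  B3 = {3, 4}
Tree: B1–B2, B2–B3

Every bag has size at most 2, so the width is 2 − 1 = 1 and tw(G) ≤ 1. G has an edge, so its treewidth is at least 1. Therefore the treewidth is 1.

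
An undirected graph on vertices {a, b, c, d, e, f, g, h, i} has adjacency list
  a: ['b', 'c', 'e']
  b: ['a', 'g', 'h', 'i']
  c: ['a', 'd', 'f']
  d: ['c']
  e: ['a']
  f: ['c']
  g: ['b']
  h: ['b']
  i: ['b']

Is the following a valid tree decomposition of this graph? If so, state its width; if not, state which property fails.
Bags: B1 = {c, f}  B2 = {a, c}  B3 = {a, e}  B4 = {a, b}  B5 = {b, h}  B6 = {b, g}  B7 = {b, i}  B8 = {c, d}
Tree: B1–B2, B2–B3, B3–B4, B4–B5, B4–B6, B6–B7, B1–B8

Vertex coverage: the bags together contain {a, b, c, d, e, f, g, h, i}, the full vertex set. Edge coverage: each edge of G has both endpoints in at least one bag. Running intersection: for every vertex, the bags containing it form a connected subtree. All three properties hold, so this is a valid tree decomposition of width max|bag| − 1 = 1, and hence tw(G) ≤ 1.

Yes; width 1.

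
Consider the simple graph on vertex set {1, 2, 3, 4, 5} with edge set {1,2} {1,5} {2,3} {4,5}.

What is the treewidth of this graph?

1

A width-1 tree decomposition is:
Bags: B1 = {2, 3}  B2 = {1, 2}  B3 = {1, 5}  B4 = {4, 5}
Tree: B1–B2, B2–B3, B3–B4
Each bag holds 2 vertices, so the decomposition has width 1, which upper-bounds the treewidth. G has an edge, so its treewidth is at least 1. The upper and lower bounds meet at 1, so that is the treewidth.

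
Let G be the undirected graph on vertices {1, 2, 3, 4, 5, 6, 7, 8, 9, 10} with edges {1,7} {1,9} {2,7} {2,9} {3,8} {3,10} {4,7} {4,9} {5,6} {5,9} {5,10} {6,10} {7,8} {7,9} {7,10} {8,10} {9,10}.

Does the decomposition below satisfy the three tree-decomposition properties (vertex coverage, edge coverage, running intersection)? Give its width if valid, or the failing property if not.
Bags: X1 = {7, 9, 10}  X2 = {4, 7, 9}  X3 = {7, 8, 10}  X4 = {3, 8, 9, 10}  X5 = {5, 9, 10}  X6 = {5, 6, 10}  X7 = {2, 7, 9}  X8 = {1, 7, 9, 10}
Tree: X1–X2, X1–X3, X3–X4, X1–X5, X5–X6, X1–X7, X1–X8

A tree decomposition must satisfy three properties: every vertex lies in some bag; for every edge, both endpoints lie together in some bag; and for every vertex, the bags containing it form a connected subtree. Here bags containing vertex 9 are not connected in the tree, so the decomposition is invalid.

No — bags containing vertex 9 are not connected in the tree.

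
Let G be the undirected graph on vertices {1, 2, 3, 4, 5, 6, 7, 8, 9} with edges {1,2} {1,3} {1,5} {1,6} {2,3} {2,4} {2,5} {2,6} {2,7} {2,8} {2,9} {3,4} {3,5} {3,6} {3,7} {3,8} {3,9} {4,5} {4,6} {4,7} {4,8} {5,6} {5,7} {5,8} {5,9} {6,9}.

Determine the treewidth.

4

A width-4 tree decomposition is:
Bags: B1 = {2, 3, 5, 6, 9}  B2 = {2, 3, 4, 5, 6}  B3 = {2, 3, 4, 5, 8}  B4 = {2, 3, 4, 5, 7}  B5 = {1, 2, 3, 5, 6}
Tree: B1–B2, B2–B3, B3–B4, B2–B5
The largest bag has 5 vertices, giving width 4; this decomposition certifies tw(G) ≤ 4. On the other hand G contains the 5-clique {1, 2, 3, 5, 6}. A clique must lie in a single bag of any decomposition, so no decomposition can have width below 4. Combining the bounds, tw(G) = 4.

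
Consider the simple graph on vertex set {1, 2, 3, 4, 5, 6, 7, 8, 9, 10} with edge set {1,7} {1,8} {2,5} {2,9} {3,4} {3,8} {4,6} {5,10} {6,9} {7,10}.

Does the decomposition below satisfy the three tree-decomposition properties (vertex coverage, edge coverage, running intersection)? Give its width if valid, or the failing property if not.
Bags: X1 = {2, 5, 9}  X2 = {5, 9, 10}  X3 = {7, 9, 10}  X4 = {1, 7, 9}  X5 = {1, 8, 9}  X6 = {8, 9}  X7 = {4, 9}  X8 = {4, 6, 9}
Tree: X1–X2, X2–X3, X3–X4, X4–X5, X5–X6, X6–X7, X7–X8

A tree decomposition must satisfy three properties: every vertex lies in some bag; for every edge, both endpoints lie together in some bag; and for every vertex, the bags containing it form a connected subtree. Here vertex 3 appears in no bag, so the decomposition is invalid.

No — vertex 3 appears in no bag.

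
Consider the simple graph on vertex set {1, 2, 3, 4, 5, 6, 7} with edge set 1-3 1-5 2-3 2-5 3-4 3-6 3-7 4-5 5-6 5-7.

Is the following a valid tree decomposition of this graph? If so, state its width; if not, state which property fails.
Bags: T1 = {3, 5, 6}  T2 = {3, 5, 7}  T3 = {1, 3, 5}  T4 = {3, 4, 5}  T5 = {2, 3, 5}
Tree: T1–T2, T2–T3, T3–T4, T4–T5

Checking the three conditions: (i) the bags cover all of {1, 2, 3, 4, 5, 6, 7}; (ii) for each edge, some bag contains both endpoints; (iii) the bags containing any fixed vertex form a subtree. All hold, so the decomposition is valid with width 3 − 1 = 2.

Yes; width 2.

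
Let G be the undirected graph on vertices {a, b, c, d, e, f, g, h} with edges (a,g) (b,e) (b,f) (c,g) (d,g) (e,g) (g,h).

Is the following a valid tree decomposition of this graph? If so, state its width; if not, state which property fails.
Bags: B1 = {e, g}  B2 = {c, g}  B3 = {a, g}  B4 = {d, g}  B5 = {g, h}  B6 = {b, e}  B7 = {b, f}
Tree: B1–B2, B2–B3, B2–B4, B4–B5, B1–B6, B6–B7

Yes; width 1.

Every vertex of G appears in some bag (union = {a, b, c, d, e, f, g, h}); every edge is covered by a bag; and for each vertex v the set of bags containing v is connected in the bag tree. The decomposition is therefore valid. The largest bag has 2 vertices, so the width is 1.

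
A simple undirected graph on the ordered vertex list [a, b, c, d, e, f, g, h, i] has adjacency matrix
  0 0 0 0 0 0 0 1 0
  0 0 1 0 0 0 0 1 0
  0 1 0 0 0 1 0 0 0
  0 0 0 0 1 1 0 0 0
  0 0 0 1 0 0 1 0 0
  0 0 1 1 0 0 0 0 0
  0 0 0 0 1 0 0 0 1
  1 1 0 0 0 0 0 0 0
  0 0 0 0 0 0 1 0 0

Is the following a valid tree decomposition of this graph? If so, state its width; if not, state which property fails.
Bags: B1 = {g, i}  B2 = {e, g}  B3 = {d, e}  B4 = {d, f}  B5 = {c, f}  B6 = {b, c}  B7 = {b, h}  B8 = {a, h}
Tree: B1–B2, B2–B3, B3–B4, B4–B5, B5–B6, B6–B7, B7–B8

Every vertex of G appears in some bag (union = {a, b, c, d, e, f, g, h, i}); every edge is covered by a bag; and for each vertex v the set of bags containing v is connected in the bag tree. The decomposition is therefore valid. The largest bag has 2 vertices, so the width is 1.

Yes; width 1.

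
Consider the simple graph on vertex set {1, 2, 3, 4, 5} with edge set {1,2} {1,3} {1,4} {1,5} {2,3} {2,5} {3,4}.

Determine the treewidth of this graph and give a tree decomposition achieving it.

Treewidth 2.
Bags: B1 = {1, 2, 3}  B2 = {1, 2, 5}  B3 = {1, 3, 4}
Tree: B1–B2, B1–B3

The largest bag has 3 vertices, giving width 2; this decomposition certifies tw(G) ≤ 2. Conversely, {1, 2, 3} is a clique of size 3, and the vertices of any clique must share a bag in every tree decomposition; so some bag has ≥ 3 vertices and tw(G) ≥ 2. Combining the bounds, tw(G) = 2.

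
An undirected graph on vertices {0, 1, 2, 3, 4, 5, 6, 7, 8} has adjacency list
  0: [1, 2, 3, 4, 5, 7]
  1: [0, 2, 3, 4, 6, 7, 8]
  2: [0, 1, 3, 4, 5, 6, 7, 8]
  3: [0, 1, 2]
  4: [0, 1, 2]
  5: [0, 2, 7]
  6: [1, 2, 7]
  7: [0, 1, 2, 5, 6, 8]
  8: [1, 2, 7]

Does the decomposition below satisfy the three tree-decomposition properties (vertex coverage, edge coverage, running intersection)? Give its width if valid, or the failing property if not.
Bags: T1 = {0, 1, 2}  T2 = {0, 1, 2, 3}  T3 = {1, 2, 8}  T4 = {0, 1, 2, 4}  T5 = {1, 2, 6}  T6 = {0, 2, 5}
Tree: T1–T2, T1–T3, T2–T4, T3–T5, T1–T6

A tree decomposition must satisfy three properties: every vertex lies in some bag; for every edge, both endpoints lie together in some bag; and for every vertex, the bags containing it form a connected subtree. Here vertex 7 appears in no bag, so the decomposition is invalid.

No — vertex 7 appears in no bag.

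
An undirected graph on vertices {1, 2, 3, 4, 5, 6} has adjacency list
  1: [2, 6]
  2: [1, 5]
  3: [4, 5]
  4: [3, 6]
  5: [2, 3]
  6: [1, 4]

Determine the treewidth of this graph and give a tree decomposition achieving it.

Treewidth 2.
Bags: B1 = {2, 3, 5}  B2 = {2, 3, 4}  B3 = {2, 4, 6}  B4 = {1, 2, 6}
Tree: B1–B2, B2–B3, B3–B4

The largest bag has 3 vertices, giving width 2; this decomposition certifies tw(G) ≤ 2. Since 2–5–3–4–6–1–2 is a cycle in G, G is not acyclic. Forests are exactly the graphs of treewidth ≤ 1, so tw(G) ≥ 2. The upper and lower bounds meet at 2, so that is the treewidth.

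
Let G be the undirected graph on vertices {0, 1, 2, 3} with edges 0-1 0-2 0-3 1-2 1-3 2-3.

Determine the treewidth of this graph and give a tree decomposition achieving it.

A single bag containing all 4 vertices is trivially a valid decomposition of width 3. For the lower bound, the 4 vertices {0, 1, 2, 3} are pairwise adjacent, and any tree decomposition puts a clique entirely inside one bag — forcing width ≥ 3. Combining the bounds, tw(G) = 3.

Treewidth 3.
One optimal decomposition is:
Bags: B1 = {0, 1, 2, 3}
Tree: (single bag)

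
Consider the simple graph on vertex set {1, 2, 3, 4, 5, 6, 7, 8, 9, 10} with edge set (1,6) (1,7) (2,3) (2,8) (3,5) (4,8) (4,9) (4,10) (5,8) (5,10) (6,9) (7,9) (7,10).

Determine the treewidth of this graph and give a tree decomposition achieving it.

Every bag has size at most 3, so the width is 3 − 1 = 2 and tw(G) ≤ 2. The edges 1–6–9–7–1 form a cycle, so G is not a tree and its treewidth is at least 2. Hence tw(G) = 2 exactly.

Treewidth 2.
Bags: B1 = {1, 6, 7}  B2 = {6, 7, 9}  B3 = {7, 9, 10}  B4 = {4, 9, 10}  B5 = {4, 5, 10}  B6 = {4, 5, 8}  B7 = {3, 5, 8}  B8 = {2, 3, 8}
Tree: B1–B2, B2–B3, B3–B4, B4–B5, B5–B6, B6–B7, B7–B8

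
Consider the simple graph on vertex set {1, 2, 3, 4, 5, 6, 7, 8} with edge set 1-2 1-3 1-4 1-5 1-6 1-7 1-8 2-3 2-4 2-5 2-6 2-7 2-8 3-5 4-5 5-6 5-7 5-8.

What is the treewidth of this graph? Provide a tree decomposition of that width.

The largest bag has 4 vertices, giving width 3; this decomposition certifies tw(G) ≤ 3. On the other hand G contains the 4-clique {1, 2, 3, 5}. A clique must lie in a single bag of any decomposition, so no decomposition can have width below 3. Combining the bounds, tw(G) = 3.

Treewidth 3.
One such decomposition:
Bags: B1 = {1, 2, 5, 8}  B2 = {1, 2, 5, 7}  B3 = {1, 2, 3, 5}  B4 = {1, 2, 5, 6}  B5 = {1, 2, 4, 5}
Tree: B1–B2, B1–B3, B1–B4, B3–B5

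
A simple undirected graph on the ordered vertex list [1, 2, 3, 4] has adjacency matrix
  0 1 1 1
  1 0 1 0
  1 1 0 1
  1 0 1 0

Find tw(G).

A width-2 tree decomposition is:
Bags: B1 = {1, 2, 3}  B2 = {1, 3, 4}
Tree: B1–B2
The largest bag has 3 vertices, giving width 2; this decomposition certifies tw(G) ≤ 2. For the lower bound, the 3 vertices {1, 2, 3} are pairwise adjacent, and any tree decomposition puts a clique entirely inside one bag — forcing width ≥ 2. Therefore the treewidth is 2.

2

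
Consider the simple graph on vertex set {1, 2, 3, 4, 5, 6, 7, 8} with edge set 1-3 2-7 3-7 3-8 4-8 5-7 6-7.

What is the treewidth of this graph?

A width-1 tree decomposition is:
Bags: B1 = {3, 7}  B2 = {3, 8}  B3 = {2, 7}  B4 = {1, 3}  B5 = {4, 8}  B6 = {6, 7}  B7 = {5, 7}
Tree: B1–B2, B1–B3, B1–B4, B2–B5, B1–B6, B1–B7
The largest bag has 2 vertices, giving width 1; this decomposition certifies tw(G) ≤ 1. Any graph with an edge has treewidth ≥ 1, and G has the edge 3–7. Hence tw(G) = 1 exactly.

1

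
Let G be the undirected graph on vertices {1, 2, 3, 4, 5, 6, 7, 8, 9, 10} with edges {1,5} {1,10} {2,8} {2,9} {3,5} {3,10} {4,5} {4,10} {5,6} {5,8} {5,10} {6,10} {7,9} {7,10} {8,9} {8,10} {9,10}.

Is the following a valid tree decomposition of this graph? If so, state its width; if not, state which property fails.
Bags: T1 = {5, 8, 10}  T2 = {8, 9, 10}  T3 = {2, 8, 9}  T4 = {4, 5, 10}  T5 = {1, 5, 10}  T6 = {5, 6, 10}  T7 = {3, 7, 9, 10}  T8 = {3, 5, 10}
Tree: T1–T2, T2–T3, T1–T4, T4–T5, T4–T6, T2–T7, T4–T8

A tree decomposition must satisfy three properties: every vertex lies in some bag; for every edge, both endpoints lie together in some bag; and for every vertex, the bags containing it form a connected subtree. Here bags containing vertex 3 are not connected in the tree, so the decomposition is invalid.

No — bags containing vertex 3 are not connected in the tree.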